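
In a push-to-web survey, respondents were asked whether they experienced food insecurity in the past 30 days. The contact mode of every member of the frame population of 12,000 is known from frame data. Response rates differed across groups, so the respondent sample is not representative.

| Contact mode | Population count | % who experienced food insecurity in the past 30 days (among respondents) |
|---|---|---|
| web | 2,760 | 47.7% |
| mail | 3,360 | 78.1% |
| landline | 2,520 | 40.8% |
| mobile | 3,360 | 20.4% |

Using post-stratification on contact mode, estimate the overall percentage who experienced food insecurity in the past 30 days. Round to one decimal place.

Post-stratification weights by population share, not respondent share:
  web: (2,760/12,000) × 47.7 = 10.971
  mail: (3,360/12,000) × 78.1 = 21.868
  landline: (2,520/12,000) × 40.8 = 8.568
  mobile: (3,360/12,000) × 20.4 = 5.712
Post-stratified estimate = 47.119 → 47.1%.

47.1%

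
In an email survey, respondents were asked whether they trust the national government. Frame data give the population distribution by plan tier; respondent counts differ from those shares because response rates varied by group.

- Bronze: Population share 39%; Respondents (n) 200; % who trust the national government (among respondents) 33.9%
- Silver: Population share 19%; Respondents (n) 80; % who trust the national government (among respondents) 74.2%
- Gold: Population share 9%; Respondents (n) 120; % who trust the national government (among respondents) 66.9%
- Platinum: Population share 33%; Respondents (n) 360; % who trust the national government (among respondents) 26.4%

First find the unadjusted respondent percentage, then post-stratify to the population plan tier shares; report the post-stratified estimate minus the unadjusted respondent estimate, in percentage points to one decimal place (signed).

+2.3 percentage points

Without adjustment, the pooled respondent share is:
  (200/760)×33.9 + (80/760)×74.2 + (120/760)×66.9 + (360/760)×26.4 = 39.8%
Reweighting by population plan tier shares:
  0.39×33.9 + 0.19×74.2 + 0.09×66.9 + 0.33×26.4 = 42.052%
Difference = 42.052 − 39.8 = 2.252 pp.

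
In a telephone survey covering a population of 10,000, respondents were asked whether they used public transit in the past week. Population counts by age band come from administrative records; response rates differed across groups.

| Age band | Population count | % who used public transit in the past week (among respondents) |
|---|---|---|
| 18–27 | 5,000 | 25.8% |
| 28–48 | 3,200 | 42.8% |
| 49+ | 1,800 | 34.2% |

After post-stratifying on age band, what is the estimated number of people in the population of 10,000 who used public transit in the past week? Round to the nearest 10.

Estimated count per cell = population count × respondent percentage:
  18–27: 5,000 × 25.8% = 1290
  28–48: 3,200 × 42.8% = 1369.6
  49+: 1,800 × 34.2% = 615.6
Estimated total = 3275.2 → 3,280.

3,280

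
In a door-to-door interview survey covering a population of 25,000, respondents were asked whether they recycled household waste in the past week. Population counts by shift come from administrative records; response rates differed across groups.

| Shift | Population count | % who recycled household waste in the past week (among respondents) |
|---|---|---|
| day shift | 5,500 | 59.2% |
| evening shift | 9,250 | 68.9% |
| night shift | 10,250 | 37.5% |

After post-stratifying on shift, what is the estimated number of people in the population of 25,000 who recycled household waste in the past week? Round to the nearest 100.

13,500

Estimated count per cell = population count × respondent percentage:
  day shift: 5,500 × 59.2% = 3256
  evening shift: 9,250 × 68.9% = 6373.25
  night shift: 10,250 × 37.5% = 3843.75
Estimated total = 13,473 → 13,500.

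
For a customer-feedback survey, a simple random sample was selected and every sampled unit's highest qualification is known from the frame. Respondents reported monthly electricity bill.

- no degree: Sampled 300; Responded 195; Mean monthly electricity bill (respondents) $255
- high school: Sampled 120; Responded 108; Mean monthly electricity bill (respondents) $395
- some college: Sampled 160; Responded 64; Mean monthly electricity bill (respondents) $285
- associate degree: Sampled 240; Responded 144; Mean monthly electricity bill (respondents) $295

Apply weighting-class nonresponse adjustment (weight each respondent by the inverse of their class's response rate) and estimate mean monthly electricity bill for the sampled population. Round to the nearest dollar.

Class response rates: no degree 195/300 = 65%, high school 108/120 = 90%, some college 64/160 = 40%, associate degree 144/240 = 60%.
Weighting each respondent by the inverse class response rate inflates each class back to its sampled size, so the class weight is n_sampled:
  no degree: 300 × 255 = 76,500
  high school: 120 × 395 = 47,400
  some college: 160 × 285 = 45,600
  associate degree: 240 × 295 = 70,800
Adjusted estimate = 240,300 / 820 = 293.049 → $293.

$293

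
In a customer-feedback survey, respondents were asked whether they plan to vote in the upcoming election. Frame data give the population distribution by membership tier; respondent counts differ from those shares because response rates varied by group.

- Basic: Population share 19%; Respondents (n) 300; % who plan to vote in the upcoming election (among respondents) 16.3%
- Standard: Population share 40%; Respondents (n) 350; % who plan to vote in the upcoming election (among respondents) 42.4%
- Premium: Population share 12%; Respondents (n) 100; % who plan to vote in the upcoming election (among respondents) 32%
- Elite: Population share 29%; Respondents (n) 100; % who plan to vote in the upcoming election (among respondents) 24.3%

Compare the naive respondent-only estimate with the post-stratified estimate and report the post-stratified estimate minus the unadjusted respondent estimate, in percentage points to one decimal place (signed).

+1.1 percentage points

Without adjustment, the pooled respondent share is:
  (300/850)×16.3 + (350/850)×42.4 + (100/850)×32 + (100/850)×24.3 = 29.8353%
Reweighting by population membership tier shares:
  0.19×16.3 + 0.4×42.4 + 0.12×32 + 0.29×24.3 = 30.944%
Difference = 30.944 − 29.8353 = 1.1087 pp.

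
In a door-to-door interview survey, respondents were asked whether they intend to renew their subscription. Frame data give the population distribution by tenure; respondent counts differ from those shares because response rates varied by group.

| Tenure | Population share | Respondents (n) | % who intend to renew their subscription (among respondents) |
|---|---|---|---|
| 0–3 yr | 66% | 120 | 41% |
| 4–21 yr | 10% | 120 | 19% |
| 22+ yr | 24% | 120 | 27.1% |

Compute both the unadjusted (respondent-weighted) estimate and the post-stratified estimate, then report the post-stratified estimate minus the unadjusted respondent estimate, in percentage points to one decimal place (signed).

Naive respondent-only estimate (weights = respondent counts):
  (120/360)×41 + (120/360)×19 + (120/360)×27.1 = 29.0333%
Post-stratifying to population shares instead:
  0.66×41 + 0.1×19 + 0.24×27.1 = 35.464%
Difference = 35.464 − 29.0333 = 6.4307 pp.

+6.4 percentage points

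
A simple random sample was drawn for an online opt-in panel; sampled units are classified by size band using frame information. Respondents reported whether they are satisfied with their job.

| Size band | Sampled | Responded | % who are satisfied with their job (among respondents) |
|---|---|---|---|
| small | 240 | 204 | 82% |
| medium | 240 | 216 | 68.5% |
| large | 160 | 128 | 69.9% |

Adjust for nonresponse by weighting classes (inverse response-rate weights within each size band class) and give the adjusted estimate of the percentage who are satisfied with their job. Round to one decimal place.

73.9%

Response rates by class: small 204/240 = 85%, medium 216/240 = 90%, large 128/160 = 80%.
With weight = n_sampled/n_responded per class, the weighted class total is n_sampled:
  small: 240 × 82 = 19,680
  medium: 240 × 68.5 = 16,440
  large: 160 × 69.9 = 11,184
Adjusted estimate = 47,304 / 640 = 73.9125 → 73.9%.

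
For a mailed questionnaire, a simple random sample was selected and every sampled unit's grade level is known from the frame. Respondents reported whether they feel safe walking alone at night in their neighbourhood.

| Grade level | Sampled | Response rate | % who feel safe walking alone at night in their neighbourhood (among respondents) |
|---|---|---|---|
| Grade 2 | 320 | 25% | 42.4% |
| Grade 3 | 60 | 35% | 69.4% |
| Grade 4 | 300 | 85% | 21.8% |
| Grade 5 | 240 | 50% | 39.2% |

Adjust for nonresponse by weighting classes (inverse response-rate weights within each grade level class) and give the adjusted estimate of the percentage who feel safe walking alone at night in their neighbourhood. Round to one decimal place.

With weight = n_sampled/n_responded per class, the weighted class total is n_sampled:
  Grade 2: 320 × 42.4 = 13,568
  Grade 3: 60 × 69.4 = 4164
  Grade 4: 300 × 21.8 = 6540
  Grade 5: 240 × 39.2 = 9408
Adjusted estimate = 33,680 / 920 = 36.6087 → 36.6%.

36.6%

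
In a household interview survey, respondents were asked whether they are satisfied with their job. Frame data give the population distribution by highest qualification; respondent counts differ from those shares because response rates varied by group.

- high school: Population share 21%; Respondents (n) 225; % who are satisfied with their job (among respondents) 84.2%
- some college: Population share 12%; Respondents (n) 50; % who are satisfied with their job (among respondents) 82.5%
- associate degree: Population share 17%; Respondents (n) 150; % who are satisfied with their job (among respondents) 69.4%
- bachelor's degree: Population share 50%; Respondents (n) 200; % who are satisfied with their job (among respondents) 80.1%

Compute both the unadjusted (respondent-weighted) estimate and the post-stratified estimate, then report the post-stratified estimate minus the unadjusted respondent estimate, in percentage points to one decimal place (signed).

Without adjustment, the pooled respondent share is:
  (225/625)×84.2 + (50/625)×82.5 + (150/625)×69.4 + (200/625)×80.1 = 79.2%
Reweighting by population highest qualification shares:
  0.21×84.2 + 0.12×82.5 + 0.17×69.4 + 0.5×80.1 = 79.43%
Difference = 79.43 − 79.2 = 0.23 pp.

+0.2 percentage points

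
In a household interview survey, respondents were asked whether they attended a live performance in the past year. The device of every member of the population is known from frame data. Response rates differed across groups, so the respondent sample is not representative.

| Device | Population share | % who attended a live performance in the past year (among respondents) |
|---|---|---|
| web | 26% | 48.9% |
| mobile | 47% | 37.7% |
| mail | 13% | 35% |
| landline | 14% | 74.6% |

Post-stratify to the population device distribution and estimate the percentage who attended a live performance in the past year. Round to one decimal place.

Each cell contributes population-share × respondent value:
  web: 0.26 × 48.9 = 12.714
  mobile: 0.47 × 37.7 = 17.719
  mail: 0.13 × 35 = 4.55
  landline: 0.14 × 74.6 = 10.444
Post-stratified estimate = 45.427 → 45.4%.

45.4%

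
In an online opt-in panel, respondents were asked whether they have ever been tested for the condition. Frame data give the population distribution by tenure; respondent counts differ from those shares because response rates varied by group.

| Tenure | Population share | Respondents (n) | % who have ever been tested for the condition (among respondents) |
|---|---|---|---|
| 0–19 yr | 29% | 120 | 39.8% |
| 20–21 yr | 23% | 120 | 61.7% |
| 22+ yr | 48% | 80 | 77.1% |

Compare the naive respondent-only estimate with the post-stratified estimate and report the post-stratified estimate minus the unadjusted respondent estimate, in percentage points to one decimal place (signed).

Naive respondent-only estimate (weights = respondent counts):
  (120/320)×39.8 + (120/320)×61.7 + (80/320)×77.1 = 57.3375%
Post-stratifying to population shares instead:
  0.29×39.8 + 0.23×61.7 + 0.48×77.1 = 62.741%
Difference = 62.741 − 57.3375 = 5.4035 pp.

+5.4 percentage points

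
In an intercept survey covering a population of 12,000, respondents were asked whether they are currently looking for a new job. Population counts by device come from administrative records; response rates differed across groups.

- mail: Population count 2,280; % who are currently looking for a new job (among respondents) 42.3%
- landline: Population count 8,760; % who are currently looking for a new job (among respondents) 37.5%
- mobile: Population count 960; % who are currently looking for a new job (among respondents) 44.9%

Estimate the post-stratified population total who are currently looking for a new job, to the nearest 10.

Estimated count per cell = population count × respondent percentage:
  mail: 2,280 × 42.3% = 964.44
  landline: 8,760 × 37.5% = 3285
  mobile: 960 × 44.9% = 431.04
Estimated total = 4680.48 → 4,680.

4,680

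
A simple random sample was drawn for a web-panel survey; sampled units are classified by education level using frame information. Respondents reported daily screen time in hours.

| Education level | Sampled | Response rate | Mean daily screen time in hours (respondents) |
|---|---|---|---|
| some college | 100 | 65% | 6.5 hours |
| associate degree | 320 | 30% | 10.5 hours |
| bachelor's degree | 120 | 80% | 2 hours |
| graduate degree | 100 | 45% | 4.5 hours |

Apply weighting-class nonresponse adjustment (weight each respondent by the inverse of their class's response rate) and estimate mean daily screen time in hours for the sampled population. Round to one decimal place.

With weight = n_sampled/n_responded per class, the weighted class total is n_sampled:
  some college: 100 × 6.5 = 650
  associate degree: 320 × 10.5 = 3360
  bachelor's degree: 120 × 2 = 240
  graduate degree: 100 × 4.5 = 450
Adjusted estimate = 4700 / 640 = 7.34375 → 7.3.

7.3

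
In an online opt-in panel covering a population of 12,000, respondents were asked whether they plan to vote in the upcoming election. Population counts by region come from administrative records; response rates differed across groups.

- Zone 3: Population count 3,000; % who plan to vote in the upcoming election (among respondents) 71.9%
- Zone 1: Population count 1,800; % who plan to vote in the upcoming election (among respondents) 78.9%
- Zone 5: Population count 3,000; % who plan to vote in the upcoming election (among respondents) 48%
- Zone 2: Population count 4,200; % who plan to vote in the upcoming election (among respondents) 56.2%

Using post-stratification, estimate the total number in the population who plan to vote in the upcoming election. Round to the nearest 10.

7,380

Apply each group's respondent rate to its population count:
  Zone 3: 3,000 × 71.9% = 2157
  Zone 1: 1,800 × 78.9% = 1420.2
  Zone 5: 3,000 × 48% = 1440
  Zone 2: 4,200 × 56.2% = 2360.4
Estimated total = 7377.6 → 7,380.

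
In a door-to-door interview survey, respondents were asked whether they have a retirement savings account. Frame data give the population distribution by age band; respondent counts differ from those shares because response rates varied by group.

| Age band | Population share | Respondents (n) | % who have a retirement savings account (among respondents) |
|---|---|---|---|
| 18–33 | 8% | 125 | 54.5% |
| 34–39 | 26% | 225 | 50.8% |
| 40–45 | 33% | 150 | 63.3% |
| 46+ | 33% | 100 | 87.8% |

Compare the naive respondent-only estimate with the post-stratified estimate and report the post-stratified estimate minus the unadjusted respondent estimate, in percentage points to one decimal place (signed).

+6.6 percentage points

Without adjustment, the pooled respondent share is:
  (125/600)×54.5 + (225/600)×50.8 + (150/600)×63.3 + (100/600)×87.8 = 60.8625%
Post-stratified estimate weights by population shares:
  0.08×54.5 + 0.26×50.8 + 0.33×63.3 + 0.33×87.8 = 67.431%
Difference = 67.431 − 60.8625 = 6.5685 pp.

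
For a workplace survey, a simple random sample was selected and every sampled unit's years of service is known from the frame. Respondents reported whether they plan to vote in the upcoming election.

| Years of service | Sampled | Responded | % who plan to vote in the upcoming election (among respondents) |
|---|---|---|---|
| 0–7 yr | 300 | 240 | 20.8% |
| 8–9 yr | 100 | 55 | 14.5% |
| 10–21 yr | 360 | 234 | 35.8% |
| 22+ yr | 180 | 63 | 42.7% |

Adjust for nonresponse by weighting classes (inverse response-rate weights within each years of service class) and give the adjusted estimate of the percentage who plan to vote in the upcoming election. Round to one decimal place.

Response rates by class: 0–7 yr 240/300 = 80%, 8–9 yr 55/100 = 55%, 10–21 yr 234/360 = 65%, 22+ yr 63/180 = 35%.
With weight = n_sampled/n_responded per class, the weighted class total is n_sampled:
  0–7 yr: 300 × 20.8 = 6240
  8–9 yr: 100 × 14.5 = 1450
  10–21 yr: 360 × 35.8 = 12888
  22+ yr: 180 × 42.7 = 7686
Adjusted estimate = 28,264 / 940 = 30.0681 → 30.1%.

30.1%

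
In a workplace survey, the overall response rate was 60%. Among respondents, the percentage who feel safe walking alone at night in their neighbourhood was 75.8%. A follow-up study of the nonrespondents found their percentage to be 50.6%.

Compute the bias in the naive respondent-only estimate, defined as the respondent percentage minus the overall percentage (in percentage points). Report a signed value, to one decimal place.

+10.1 percentage points

Nonresponse fraction = 1 − 0.6 = 0.4.
Bias = (nonresponse fraction) × (respondent percentage − nonrespondent percentage)
     = 0.4 × (75.8 − 50.6) = 0.4 × 25.2 = 10.08.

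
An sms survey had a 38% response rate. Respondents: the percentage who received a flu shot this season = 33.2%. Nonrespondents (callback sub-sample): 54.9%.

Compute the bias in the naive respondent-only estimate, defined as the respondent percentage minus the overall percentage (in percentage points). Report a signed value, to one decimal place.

Nonresponse fraction = 1 − 0.38 = 0.62.
Bias = (nonresponse fraction) × (respondent percentage − nonrespondent percentage)
     = 0.62 × (33.2 − 54.9) = 0.62 × -21.7 = -13.454.

-13.5 percentage points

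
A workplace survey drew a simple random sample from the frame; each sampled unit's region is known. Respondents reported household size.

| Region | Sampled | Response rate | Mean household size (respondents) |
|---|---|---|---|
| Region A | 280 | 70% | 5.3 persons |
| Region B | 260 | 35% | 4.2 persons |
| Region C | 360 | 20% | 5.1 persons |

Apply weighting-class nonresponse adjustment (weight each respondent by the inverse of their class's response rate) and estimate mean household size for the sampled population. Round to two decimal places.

4.90

Each respondent's weight = sampled/responded in their class; summing within a class gives n_sampled, so:
  Region A: 280 × 5.3 = 1484
  Region B: 260 × 4.2 = 1092
  Region C: 360 × 5.1 = 1836
Adjusted estimate = 4412 / 900 = 4.90222 → 4.90.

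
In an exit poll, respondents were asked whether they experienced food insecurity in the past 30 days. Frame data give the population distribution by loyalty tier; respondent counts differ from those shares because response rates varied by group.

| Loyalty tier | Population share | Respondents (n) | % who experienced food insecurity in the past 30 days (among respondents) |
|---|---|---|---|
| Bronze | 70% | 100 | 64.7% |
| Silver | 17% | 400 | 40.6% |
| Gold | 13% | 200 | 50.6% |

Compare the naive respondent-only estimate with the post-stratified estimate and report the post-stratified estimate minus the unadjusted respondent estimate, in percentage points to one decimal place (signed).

+11.9 percentage points

Without adjustment, the pooled respondent share is:
  (100/700)×64.7 + (400/700)×40.6 + (200/700)×50.6 = 46.9%
Post-stratified estimate weights by population shares:
  0.7×64.7 + 0.17×40.6 + 0.13×50.6 = 58.77%
Difference = 58.77 − 46.9 = 11.87 pp.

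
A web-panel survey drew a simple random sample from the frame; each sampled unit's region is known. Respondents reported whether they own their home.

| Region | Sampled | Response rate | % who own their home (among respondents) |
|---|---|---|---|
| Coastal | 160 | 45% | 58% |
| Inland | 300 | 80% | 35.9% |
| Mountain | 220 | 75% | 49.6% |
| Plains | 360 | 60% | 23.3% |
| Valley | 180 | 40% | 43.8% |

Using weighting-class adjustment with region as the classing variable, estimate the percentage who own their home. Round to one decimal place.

Inverse-response-rate weighting restores each class to its sampled count, so class totals weight by n_sampled:
  Coastal: 160 × 58 = 9280
  Inland: 300 × 35.9 = 10,770
  Mountain: 220 × 49.6 = 10,912
  Plains: 360 × 23.3 = 8388
  Valley: 180 × 43.8 = 7884
Adjusted estimate = 47,234 / 1,220 = 38.7164 → 38.7%.

38.7%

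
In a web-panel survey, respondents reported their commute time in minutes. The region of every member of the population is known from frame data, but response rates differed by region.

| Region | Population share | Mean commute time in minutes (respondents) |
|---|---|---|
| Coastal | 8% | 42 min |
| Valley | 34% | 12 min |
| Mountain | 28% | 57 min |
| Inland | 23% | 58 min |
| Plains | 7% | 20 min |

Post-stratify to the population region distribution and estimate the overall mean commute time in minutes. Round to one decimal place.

38.1

Post-stratification weights by population share, not respondent share:
  Coastal: 0.08 × 42 = 3.36
  Valley: 0.34 × 12 = 4.08
  Mountain: 0.28 × 57 = 15.96
  Inland: 0.23 × 58 = 13.34
  Plains: 0.07 × 20 = 1.4
Post-stratified estimate = 38.14 → 38.1.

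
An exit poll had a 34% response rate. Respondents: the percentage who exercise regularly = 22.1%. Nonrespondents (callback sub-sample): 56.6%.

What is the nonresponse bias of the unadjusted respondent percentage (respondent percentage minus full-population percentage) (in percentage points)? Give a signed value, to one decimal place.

Nonresponse fraction = 1 − 0.34 = 0.66.
Bias = (nonresponse fraction) × (respondent percentage − nonrespondent percentage)
     = 0.66 × (22.1 − 56.6) = 0.66 × -34.5 = -22.77.

-22.8 percentage points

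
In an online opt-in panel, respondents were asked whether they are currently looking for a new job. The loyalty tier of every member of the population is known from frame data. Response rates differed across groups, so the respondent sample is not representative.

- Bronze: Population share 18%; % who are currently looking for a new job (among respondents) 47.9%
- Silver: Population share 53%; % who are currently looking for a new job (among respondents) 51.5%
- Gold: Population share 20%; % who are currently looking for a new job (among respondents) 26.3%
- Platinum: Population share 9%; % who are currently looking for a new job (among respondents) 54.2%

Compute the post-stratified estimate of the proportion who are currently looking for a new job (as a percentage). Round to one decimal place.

Reweight to the known loyalty tier distribution:
  Bronze: 0.18 × 47.9 = 8.622
  Silver: 0.53 × 51.5 = 27.295
  Gold: 0.2 × 26.3 = 5.26
  Platinum: 0.09 × 54.2 = 4.878
Post-stratified estimate = 46.055 → 46.1%.

46.1%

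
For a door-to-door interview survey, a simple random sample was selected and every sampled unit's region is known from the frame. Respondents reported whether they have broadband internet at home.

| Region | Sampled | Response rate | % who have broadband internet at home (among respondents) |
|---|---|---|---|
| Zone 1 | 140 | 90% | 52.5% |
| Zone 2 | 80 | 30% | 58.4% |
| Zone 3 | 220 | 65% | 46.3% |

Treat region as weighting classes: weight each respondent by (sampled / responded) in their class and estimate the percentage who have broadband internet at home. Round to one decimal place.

50.5%

Inverse-response-rate weighting restores each class to its sampled count, so class totals weight by n_sampled:
  Zone 1: 140 × 52.5 = 7350
  Zone 2: 80 × 58.4 = 4672
  Zone 3: 220 × 46.3 = 10,186
Adjusted estimate = 22,208 / 440 = 50.4727 → 50.5%.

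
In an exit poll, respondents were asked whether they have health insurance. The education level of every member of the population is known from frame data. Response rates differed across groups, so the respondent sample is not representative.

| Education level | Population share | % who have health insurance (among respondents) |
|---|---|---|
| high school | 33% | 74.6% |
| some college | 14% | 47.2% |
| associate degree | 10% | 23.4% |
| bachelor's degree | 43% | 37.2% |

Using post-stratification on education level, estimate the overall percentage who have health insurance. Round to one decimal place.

Each cell contributes population-share × respondent value:
  high school: 0.33 × 74.6 = 24.618
  some college: 0.14 × 47.2 = 6.608
  associate degree: 0.1 × 23.4 = 2.34
  bachelor's degree: 0.43 × 37.2 = 15.996
Post-stratified estimate = 49.562 → 49.6%.

49.6%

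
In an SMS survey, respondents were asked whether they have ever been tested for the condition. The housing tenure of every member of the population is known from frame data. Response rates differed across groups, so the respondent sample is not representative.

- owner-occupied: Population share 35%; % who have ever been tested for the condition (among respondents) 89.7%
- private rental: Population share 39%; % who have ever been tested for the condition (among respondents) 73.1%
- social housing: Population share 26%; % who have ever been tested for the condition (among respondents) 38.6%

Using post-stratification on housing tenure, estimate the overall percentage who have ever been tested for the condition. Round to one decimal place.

Post-stratification weights by population share, not respondent share:
  owner-occupied: 0.35 × 89.7 = 31.395
  private rental: 0.39 × 73.1 = 28.509
  social housing: 0.26 × 38.6 = 10.036
Post-stratified estimate = 69.94 → 69.9%.

69.9%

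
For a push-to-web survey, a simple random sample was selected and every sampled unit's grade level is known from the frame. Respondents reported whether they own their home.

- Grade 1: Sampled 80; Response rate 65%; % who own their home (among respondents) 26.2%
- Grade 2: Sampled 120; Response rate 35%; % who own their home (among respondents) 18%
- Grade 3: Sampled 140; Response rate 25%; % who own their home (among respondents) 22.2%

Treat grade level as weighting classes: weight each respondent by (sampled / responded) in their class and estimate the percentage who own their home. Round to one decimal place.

21.7%

Weighting each respondent by the inverse class response rate inflates each class back to its sampled size, so the class weight is n_sampled:
  Grade 1: 80 × 26.2 = 2096
  Grade 2: 120 × 18 = 2160
  Grade 3: 140 × 22.2 = 3108
Adjusted estimate = 7364 / 340 = 21.6588 → 21.7%.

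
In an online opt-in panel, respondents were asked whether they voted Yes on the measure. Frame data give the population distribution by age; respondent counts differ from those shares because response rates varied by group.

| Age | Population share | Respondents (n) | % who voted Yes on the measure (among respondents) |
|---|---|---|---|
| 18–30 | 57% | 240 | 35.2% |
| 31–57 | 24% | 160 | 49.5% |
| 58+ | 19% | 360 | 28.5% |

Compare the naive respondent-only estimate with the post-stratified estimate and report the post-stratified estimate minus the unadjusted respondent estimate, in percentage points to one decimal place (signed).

Naive respondent-only estimate (weights = respondent counts):
  (240/760)×35.2 + (160/760)×49.5 + (360/760)×28.5 = 35.0368%
Post-stratified estimate weights by population shares:
  0.57×35.2 + 0.24×49.5 + 0.19×28.5 = 37.359%
Difference = 37.359 − 35.0368 = 2.3222 pp.

+2.3 percentage points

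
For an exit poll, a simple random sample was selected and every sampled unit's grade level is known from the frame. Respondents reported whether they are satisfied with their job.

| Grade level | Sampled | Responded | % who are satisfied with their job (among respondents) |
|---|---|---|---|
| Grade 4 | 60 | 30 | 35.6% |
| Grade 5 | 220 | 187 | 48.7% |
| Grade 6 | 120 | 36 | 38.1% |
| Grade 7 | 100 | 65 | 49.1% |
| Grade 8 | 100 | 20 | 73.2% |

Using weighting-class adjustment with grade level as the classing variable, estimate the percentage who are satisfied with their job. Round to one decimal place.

Class response rates: Grade 4 30/60 = 50%, Grade 5 187/220 = 85%, Grade 6 36/120 = 30%, Grade 7 65/100 = 65%, Grade 8 20/100 = 20%.
Weighting each respondent by the inverse class response rate inflates each class back to its sampled size, so the class weight is n_sampled:
  Grade 4: 60 × 35.6 = 2136
  Grade 5: 220 × 48.7 = 10,714
  Grade 6: 120 × 38.1 = 4572
  Grade 7: 100 × 49.1 = 4910
  Grade 8: 100 × 73.2 = 7320
Adjusted estimate = 29,652 / 600 = 49.42 → 49.4%.

49.4%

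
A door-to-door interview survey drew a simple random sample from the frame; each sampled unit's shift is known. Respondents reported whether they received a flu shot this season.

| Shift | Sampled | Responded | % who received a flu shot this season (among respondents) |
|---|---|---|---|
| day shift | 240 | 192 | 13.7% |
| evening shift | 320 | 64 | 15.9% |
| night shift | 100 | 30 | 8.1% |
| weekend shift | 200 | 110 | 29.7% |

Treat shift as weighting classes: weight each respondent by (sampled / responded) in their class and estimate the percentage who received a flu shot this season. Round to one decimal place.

Response rates by class: day shift 192/240 = 80%, evening shift 64/320 = 20%, night shift 30/100 = 30%, weekend shift 110/200 = 55%.
Each respondent's weight = sampled/responded in their class; summing within a class gives n_sampled, so:
  day shift: 240 × 13.7 = 3288
  evening shift: 320 × 15.9 = 5088
  night shift: 100 × 8.1 = 810
  weekend shift: 200 × 29.7 = 5940
Adjusted estimate = 15,126 / 860 = 17.5884 → 17.6%.

17.6%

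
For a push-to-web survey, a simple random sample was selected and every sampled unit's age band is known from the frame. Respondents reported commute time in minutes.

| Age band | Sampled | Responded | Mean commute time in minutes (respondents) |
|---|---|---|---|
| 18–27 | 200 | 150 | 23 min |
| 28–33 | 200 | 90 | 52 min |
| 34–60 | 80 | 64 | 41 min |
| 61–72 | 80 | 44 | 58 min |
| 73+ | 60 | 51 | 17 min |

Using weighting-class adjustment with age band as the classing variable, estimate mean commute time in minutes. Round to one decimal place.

Class response rates: 18–27 150/200 = 75%, 28–33 90/200 = 45%, 34–60 64/80 = 80%, 61–72 44/80 = 55%, 73+ 51/60 = 85%.
With weight = n_sampled/n_responded per class, the weighted class total is n_sampled:
  18–27: 200 × 23 = 4600
  28–33: 200 × 52 = 10,400
  34–60: 80 × 41 = 3280
  61–72: 80 × 58 = 4640
  73+: 60 × 17 = 1020
Adjusted estimate = 23,940 / 620 = 38.6129 → 38.6.

38.6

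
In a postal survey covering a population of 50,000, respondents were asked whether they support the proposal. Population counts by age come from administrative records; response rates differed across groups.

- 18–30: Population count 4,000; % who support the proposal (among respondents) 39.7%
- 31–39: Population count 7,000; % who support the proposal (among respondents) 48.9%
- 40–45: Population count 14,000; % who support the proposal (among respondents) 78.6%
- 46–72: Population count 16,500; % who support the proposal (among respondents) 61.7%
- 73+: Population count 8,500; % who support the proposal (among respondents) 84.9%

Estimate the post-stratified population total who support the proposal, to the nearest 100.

33,400

Estimated count per cell = population count × respondent percentage:
  18–30: 4,000 × 39.7% = 1588
  31–39: 7,000 × 48.9% = 3423
  40–45: 14,000 × 78.6% = 11,004
  46–72: 16,500 × 61.7% = 10180.5
  73+: 8,500 × 84.9% = 7216.5
Estimated total = 33,412 → 33,400.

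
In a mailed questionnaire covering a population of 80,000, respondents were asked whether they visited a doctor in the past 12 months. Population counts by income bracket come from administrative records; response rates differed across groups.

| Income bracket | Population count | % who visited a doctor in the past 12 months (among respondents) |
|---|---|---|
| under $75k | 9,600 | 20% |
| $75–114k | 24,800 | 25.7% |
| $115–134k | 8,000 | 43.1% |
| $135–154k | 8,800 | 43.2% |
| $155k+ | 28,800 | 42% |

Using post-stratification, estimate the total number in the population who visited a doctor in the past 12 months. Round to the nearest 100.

27,600

Each cell contributes its population count × the respondent rate:
  under $75k: 9,600 × 20% = 1920
  $75–114k: 24,800 × 25.7% = 6373.6
  $115–134k: 8,000 × 43.1% = 3448
  $135–154k: 8,800 × 43.2% = 3801.6
  $155k+: 28,800 × 42% = 12,096
Estimated total = 27639.2 → 27,600.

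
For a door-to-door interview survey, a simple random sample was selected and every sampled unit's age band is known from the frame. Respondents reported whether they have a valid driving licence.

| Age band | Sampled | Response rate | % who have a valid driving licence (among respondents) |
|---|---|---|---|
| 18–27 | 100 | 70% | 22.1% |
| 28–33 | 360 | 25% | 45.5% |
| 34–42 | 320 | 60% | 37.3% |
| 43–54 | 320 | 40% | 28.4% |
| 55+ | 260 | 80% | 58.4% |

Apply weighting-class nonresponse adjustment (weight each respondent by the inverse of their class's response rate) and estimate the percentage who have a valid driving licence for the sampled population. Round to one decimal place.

Inverse-response-rate weighting restores each class to its sampled count, so class totals weight by n_sampled:
  18–27: 100 × 22.1 = 2210
  28–33: 360 × 45.5 = 16,380
  34–42: 320 × 37.3 = 11,936
  43–54: 320 × 28.4 = 9088
  55+: 260 × 58.4 = 15,184
Adjusted estimate = 54,798 / 1,360 = 40.2926 → 40.3%.

40.3%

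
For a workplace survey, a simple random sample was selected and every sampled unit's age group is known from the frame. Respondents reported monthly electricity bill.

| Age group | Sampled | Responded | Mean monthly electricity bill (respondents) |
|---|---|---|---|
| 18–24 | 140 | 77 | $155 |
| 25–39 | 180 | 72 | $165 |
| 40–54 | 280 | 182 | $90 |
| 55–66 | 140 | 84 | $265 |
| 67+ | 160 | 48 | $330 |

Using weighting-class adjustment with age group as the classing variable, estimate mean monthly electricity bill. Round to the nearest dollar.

$185

Response rates by class: 18–24 77/140 = 55%, 25–39 72/180 = 40%, 40–54 182/280 = 65%, 55–66 84/140 = 60%, 67+ 48/160 = 30%.
Each respondent's weight = sampled/responded in their class; summing within a class gives n_sampled, so:
  18–24: 140 × 155 = 21,700
  25–39: 180 × 165 = 29,700
  40–54: 280 × 90 = 25,200
  55–66: 140 × 265 = 37,100
  67+: 160 × 330 = 52,800
Adjusted estimate = 166,500 / 900 = 185 → $185.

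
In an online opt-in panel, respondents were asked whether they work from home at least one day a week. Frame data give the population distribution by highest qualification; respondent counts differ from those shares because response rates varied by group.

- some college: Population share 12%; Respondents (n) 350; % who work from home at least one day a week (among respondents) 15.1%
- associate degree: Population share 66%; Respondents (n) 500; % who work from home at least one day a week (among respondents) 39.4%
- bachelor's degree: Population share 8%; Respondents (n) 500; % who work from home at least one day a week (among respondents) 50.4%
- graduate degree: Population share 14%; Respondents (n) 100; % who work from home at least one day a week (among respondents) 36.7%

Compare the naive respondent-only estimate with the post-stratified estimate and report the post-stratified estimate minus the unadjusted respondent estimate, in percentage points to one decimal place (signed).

Without adjustment, the pooled respondent share is:
  (350/1450)×15.1 + (500/1450)×39.4 + (500/1450)×50.4 + (100/1450)×36.7 = 37.1414%
Post-stratified estimate weights by population shares:
  0.12×15.1 + 0.66×39.4 + 0.08×50.4 + 0.14×36.7 = 36.986%
Difference = 36.986 − 37.1414 = -0.1554 pp.

-0.2 percentage points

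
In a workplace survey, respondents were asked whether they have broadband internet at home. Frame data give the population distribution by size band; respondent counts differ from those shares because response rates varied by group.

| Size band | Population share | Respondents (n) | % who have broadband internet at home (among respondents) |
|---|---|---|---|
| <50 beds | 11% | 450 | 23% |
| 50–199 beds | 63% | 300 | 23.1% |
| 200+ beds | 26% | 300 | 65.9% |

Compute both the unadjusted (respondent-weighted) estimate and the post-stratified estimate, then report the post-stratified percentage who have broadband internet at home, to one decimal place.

34.2%

Unadjusted (pooled respondent) estimate weights by respondent counts:
  (450/1050)×23 + (300/1050)×23.1 + (300/1050)×65.9 = 35.2857%
Post-stratifying to population shares instead:
  0.11×23 + 0.63×23.1 + 0.26×65.9 = 34.217%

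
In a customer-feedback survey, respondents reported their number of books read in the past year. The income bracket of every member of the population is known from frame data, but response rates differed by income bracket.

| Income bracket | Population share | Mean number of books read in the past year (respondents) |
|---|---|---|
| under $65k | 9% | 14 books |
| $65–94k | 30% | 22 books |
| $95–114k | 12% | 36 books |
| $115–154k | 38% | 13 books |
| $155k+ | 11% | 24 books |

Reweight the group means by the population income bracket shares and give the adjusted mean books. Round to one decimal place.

Each cell contributes population-share × respondent value:
  under $65k: 0.09 × 14 = 1.26
  $65–94k: 0.3 × 22 = 6.6
  $95–114k: 0.12 × 36 = 4.32
  $115–154k: 0.38 × 13 = 4.94
  $155k+: 0.11 × 24 = 2.64
Post-stratified estimate = 19.76 → 19.8.

19.8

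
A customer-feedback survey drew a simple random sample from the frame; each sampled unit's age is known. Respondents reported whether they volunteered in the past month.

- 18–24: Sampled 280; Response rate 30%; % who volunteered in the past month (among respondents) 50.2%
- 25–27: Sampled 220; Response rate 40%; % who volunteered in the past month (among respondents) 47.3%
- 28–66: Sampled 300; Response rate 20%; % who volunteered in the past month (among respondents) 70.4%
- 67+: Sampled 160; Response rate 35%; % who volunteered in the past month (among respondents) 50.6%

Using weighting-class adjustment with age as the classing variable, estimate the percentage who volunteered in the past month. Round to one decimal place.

55.9%

Weighting each respondent by the inverse class response rate inflates each class back to its sampled size, so the class weight is n_sampled:
  18–24: 280 × 50.2 = 14,056
  25–27: 220 × 47.3 = 10,406
  28–66: 300 × 70.4 = 21,120
  67+: 160 × 50.6 = 8096
Adjusted estimate = 53,678 / 960 = 55.9146 → 55.9%.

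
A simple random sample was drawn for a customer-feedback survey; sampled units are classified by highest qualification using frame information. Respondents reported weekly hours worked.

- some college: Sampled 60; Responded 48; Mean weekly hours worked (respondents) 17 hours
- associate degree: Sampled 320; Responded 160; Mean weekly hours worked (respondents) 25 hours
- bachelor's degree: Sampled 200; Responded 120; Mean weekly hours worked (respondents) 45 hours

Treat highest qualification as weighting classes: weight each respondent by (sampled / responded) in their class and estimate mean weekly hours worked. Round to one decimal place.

31.1

Class response rates: some college 48/60 = 80%, associate degree 160/320 = 50%, bachelor's degree 120/200 = 60%.
Weighting each respondent by the inverse class response rate inflates each class back to its sampled size, so the class weight is n_sampled:
  some college: 60 × 17 = 1020
  associate degree: 320 × 25 = 8000
  bachelor's degree: 200 × 45 = 9000
Adjusted estimate = 18,020 / 580 = 31.069 → 31.1.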